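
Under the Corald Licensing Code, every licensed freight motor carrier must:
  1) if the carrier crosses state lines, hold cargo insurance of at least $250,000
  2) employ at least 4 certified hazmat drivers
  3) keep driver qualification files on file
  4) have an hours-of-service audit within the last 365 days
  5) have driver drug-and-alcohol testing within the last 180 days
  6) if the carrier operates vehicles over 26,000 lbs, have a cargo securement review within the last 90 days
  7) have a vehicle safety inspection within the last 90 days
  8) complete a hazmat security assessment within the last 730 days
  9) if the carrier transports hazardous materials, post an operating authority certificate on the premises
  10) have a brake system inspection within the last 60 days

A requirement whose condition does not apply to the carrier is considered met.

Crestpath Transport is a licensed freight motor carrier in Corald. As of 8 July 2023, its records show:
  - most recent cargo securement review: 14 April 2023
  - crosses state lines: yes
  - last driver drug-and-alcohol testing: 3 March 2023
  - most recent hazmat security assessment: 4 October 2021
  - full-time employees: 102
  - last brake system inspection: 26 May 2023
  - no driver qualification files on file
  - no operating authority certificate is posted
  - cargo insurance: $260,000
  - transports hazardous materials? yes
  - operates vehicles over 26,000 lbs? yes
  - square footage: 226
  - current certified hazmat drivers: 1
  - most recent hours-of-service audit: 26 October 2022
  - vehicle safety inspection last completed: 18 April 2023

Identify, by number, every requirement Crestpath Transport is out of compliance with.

2, 3, 9

1. condition 'crosses state lines' holds; cargo insurance $260,000 ≥ $250,000 → met
2. certified hazmat drivers 1 < 4 → not met
3. driver qualification files absent → not met
4. hours-of-service audit 255 days ago vs limit 365 → met
5. driver drug-and-alcohol testing 127 days ago vs limit 180 → met
6. condition 'operates vehicles over 26,000 lbs' holds; cargo securement review 85 days ago vs limit 90 → met
7. vehicle safety inspection 81 days ago vs limit 90 → met
8. hazmat security assessment 642 days ago vs limit 730 → met
9. condition 'transports hazardous materials' holds; operating authority certificate absent → not met
10. brake system inspection 43 days ago vs limit 60 → met
Not met: 2, 3, 9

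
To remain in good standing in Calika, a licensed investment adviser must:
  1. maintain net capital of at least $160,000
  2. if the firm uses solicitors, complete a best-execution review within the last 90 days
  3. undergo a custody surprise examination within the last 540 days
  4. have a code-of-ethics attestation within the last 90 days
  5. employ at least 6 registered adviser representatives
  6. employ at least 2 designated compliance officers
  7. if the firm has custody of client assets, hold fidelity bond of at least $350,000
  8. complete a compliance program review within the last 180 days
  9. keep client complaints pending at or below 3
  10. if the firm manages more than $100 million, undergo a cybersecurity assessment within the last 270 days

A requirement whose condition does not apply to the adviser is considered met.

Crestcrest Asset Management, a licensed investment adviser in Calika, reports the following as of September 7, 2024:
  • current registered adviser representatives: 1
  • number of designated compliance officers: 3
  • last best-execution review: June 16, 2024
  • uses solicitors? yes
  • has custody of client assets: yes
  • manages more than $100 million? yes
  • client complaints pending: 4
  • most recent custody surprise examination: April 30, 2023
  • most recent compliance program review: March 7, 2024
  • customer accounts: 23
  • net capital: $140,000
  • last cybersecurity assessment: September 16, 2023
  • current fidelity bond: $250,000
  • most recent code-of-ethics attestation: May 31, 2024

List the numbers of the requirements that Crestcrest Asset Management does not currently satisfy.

1, 4, 5, 7, 8, 9, 10

1. net capital $140,000 < $160,000 → not met
2. condition 'uses solicitors' holds; best-execution review 83 days ago vs limit 90 → met
3. custody surprise examination 496 days ago vs limit 540 → met
4. code-of-ethics attestation 99 days ago vs limit 90 → not met
5. registered adviser representatives 1 < 6 → not met
6. designated compliance officers 3 ≥ 2 → met
7. condition 'has custody of client assets' holds; fidelity bond $250,000 < $350,000 → not met
8. compliance program review 184 days ago vs limit 180 → not met
9. client complaints pending 4 > 3 → not met
10. condition 'manages more than $100 million' holds; cybersecurity assessment 357 days ago vs limit 270 → not met
Not met: 1, 4, 5, 7, 8, 9, 10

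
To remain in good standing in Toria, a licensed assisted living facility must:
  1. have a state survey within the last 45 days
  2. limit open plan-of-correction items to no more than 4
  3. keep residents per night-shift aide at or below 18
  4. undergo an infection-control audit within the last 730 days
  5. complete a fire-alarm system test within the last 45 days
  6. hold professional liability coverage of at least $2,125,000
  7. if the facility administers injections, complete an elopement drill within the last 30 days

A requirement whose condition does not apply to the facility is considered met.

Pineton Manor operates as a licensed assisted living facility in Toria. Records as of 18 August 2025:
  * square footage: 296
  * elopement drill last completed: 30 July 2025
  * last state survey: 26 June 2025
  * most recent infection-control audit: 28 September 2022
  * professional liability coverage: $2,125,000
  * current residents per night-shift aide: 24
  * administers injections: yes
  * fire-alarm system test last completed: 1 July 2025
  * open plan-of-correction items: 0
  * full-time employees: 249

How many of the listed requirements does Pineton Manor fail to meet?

4

1. state survey 53 days ago vs limit 45 → not met
2. open plan-of-correction items 0 ≤ 4 → met
3. residents per night-shift aide 24 > 18 → not met
4. infection-control audit 1055 days ago vs limit 730 → not met
5. fire-alarm system test 48 days ago vs limit 45 → not met
6. professional liability coverage $2,125,000 ≥ $2,125,000 → met
7. condition 'administers injections' holds; elopement drill 19 days ago vs limit 30 → met
Not met: 4 of 7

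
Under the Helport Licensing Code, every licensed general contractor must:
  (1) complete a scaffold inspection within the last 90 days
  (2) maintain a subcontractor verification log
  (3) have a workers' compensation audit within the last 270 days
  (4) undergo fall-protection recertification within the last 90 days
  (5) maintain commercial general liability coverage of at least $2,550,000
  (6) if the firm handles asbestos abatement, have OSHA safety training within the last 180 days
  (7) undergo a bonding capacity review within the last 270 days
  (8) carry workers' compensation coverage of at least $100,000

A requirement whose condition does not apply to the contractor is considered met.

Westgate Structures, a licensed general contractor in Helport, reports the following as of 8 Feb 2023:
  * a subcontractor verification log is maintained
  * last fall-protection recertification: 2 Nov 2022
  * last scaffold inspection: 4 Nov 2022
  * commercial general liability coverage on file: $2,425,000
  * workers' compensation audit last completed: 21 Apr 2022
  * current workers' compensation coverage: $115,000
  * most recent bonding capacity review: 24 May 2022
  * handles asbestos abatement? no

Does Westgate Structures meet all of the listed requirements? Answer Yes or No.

No

1. scaffold inspection 96 days ago vs limit 90 → not met
2. subcontractor verification log present → met
3. workers' compensation audit 293 days ago vs limit 270 → not met
4. fall-protection recertification 98 days ago vs limit 90 → not met
5. commercial general liability coverage $2,425,000 < $2,550,000 → not met
6. condition 'handles asbestos abatement' does not hold → requirement n/a → met
7. bonding capacity review 260 days ago vs limit 270 → met
8. workers' compensation coverage $115,000 ≥ $100,000 → met
Not met: 1, 3, 4, 5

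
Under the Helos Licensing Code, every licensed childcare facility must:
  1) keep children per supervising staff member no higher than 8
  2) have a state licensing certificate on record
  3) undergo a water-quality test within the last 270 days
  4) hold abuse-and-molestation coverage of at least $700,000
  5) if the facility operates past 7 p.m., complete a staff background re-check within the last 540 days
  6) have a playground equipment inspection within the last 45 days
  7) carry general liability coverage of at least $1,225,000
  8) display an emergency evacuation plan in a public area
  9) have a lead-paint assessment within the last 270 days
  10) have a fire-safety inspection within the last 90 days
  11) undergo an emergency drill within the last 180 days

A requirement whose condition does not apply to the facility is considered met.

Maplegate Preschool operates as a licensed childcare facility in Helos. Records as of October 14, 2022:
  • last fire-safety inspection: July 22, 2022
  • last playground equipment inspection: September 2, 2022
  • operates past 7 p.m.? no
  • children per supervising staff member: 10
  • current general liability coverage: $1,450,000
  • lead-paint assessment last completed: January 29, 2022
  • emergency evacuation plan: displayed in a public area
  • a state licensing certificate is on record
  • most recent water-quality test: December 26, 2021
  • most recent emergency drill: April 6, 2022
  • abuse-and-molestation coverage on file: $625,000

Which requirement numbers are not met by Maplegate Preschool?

1. children per supervising staff member 10 > 8 → not met
2. state licensing certificate present → met
3. water-quality test 292 days ago vs limit 270 → not met
4. abuse-and-molestation coverage $625,000 < $700,000 → not met
5. condition 'operates past 7 p.m.' does not hold → requirement n/a → met
6. playground equipment inspection 42 days ago vs limit 45 → met
7. general liability coverage $1,450,000 ≥ $1,225,000 → met
8. emergency evacuation plan present → met
9. lead-paint assessment 258 days ago vs limit 270 → met
10. fire-safety inspection 84 days ago vs limit 90 → met
11. emergency drill 191 days ago vs limit 180 → not met
Not met: 1, 3, 4, 11

1, 3, 4, 11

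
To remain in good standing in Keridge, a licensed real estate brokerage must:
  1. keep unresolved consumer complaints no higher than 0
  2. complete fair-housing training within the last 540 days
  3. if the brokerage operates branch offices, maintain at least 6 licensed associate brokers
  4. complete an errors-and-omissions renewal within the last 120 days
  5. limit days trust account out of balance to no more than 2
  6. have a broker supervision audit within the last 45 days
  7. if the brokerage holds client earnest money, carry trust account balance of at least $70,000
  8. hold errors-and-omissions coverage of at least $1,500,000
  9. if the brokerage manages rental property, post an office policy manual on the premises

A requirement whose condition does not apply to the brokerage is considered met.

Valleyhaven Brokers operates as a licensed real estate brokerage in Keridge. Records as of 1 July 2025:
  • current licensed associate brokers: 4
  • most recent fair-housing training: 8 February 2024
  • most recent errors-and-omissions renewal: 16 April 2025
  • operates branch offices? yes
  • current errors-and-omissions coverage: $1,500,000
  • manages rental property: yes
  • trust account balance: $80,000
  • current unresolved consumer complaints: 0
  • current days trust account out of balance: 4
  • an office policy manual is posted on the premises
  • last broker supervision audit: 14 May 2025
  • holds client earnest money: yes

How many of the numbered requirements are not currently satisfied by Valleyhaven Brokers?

1. unresolved consumer complaints 0 ≤ 0 → met
2. fair-housing training 509 days ago vs limit 540 → met
3. condition 'operates branch offices' holds; licensed associate brokers 4 < 6 → not met
4. errors-and-omissions renewal 76 days ago vs limit 120 → met
5. days trust account out of balance 4 > 2 → not met
6. broker supervision audit 48 days ago vs limit 45 → not met
7. condition 'holds client earnest money' holds; trust account balance $80,000 ≥ $70,000 → met
8. errors-and-omissions coverage $1,500,000 ≥ $1,500,000 → met
9. condition 'manages rental property' holds; office policy manual present → met
Not met: 3 of 9

3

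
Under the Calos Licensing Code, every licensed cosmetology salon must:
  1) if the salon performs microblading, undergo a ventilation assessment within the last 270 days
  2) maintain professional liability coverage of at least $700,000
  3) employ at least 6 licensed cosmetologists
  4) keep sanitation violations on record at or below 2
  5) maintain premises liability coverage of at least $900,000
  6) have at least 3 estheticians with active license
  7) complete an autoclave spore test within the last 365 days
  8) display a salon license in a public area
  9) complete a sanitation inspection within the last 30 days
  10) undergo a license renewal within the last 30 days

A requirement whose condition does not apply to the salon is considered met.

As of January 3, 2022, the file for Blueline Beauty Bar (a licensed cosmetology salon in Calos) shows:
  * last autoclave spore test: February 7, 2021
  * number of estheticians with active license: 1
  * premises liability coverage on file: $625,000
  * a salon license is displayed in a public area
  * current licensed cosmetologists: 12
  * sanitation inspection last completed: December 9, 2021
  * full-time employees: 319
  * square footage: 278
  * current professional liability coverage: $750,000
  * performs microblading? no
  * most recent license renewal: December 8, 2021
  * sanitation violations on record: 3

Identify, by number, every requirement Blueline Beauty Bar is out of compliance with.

1. condition 'performs microblading' does not hold → requirement n/a → met
2. professional liability coverage $750,000 ≥ $700,000 → met
3. licensed cosmetologists 12 ≥ 6 → met
4. sanitation violations on record 3 > 2 → not met
5. premises liability coverage $625,000 < $900,000 → not met
6. estheticians with active license 1 < 3 → not met
7. autoclave spore test 330 days ago vs limit 365 → met
8. salon license present → met
9. sanitation inspection 25 days ago vs limit 30 → met
10. license renewal 26 days ago vs limit 30 → met
Not met: 4, 5, 6

4, 5, 6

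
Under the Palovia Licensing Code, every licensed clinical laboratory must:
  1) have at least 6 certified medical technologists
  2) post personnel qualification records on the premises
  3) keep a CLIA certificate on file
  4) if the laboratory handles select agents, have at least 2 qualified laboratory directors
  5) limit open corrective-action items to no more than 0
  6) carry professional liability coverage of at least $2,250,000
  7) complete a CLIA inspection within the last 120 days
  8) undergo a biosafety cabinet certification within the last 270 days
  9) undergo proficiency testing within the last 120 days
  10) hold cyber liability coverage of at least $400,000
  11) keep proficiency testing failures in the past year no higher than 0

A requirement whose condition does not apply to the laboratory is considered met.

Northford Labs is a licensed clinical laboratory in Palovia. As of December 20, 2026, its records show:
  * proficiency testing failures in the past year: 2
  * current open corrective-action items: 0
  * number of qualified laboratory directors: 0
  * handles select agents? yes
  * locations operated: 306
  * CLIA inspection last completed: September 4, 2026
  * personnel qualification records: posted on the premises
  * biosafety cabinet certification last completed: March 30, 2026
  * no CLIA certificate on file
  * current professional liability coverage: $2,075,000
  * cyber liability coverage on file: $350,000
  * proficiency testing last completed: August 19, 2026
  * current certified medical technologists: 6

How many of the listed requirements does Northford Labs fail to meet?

1. certified medical technologists 6 ≥ 6 → met
2. personnel qualification records present → met
3. CLIA certificate absent → not met
4. condition 'handles select agents' holds; qualified laboratory directors 0 < 2 → not met
5. open corrective-action items 0 ≤ 0 → met
6. professional liability coverage $2,075,000 < $2,250,000 → not met
7. CLIA inspection 107 days ago vs limit 120 → met
8. biosafety cabinet certification 265 days ago vs limit 270 → met
9. proficiency testing 123 days ago vs limit 120 → not met
10. cyber liability coverage $350,000 < $400,000 → not met
11. proficiency testing failures in the past year 2 > 0 → not met
Not met: 6 of 11

6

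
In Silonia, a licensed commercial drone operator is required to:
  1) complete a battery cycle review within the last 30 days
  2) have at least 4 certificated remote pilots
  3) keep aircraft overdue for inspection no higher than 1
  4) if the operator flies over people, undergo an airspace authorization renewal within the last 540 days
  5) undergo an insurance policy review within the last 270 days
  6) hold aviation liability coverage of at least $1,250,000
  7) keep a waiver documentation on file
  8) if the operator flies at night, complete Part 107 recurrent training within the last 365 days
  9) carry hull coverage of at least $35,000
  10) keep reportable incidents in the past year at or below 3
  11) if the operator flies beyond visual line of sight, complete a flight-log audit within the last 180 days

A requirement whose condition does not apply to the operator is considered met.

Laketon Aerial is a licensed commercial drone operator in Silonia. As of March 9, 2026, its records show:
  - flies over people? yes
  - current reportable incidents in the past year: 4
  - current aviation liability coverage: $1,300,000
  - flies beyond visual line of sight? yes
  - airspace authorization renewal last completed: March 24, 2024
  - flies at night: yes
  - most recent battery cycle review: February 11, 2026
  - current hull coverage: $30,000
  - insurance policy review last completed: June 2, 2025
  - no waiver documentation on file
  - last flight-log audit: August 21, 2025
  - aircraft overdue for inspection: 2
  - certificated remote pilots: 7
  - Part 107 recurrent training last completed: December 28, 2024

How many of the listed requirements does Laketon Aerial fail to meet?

8

1. battery cycle review 26 days ago vs limit 30 → met
2. certificated remote pilots 7 ≥ 4 → met
3. aircraft overdue for inspection 2 > 1 → not met
4. condition 'flies over people' holds; airspace authorization renewal 715 days ago vs limit 540 → not met
5. insurance policy review 280 days ago vs limit 270 → not met
6. aviation liability coverage $1,300,000 ≥ $1,250,000 → met
7. waiver documentation absent → not met
8. condition 'flies at night' holds; Part 107 recurrent training 436 days ago vs limit 365 → not met
9. hull coverage $30,000 < $35,000 → not met
10. reportable incidents in the past year 4 > 3 → not met
11. condition 'flies beyond visual line of sight' holds; flight-log audit 200 days ago vs limit 180 → not met
Not met: 8 of 11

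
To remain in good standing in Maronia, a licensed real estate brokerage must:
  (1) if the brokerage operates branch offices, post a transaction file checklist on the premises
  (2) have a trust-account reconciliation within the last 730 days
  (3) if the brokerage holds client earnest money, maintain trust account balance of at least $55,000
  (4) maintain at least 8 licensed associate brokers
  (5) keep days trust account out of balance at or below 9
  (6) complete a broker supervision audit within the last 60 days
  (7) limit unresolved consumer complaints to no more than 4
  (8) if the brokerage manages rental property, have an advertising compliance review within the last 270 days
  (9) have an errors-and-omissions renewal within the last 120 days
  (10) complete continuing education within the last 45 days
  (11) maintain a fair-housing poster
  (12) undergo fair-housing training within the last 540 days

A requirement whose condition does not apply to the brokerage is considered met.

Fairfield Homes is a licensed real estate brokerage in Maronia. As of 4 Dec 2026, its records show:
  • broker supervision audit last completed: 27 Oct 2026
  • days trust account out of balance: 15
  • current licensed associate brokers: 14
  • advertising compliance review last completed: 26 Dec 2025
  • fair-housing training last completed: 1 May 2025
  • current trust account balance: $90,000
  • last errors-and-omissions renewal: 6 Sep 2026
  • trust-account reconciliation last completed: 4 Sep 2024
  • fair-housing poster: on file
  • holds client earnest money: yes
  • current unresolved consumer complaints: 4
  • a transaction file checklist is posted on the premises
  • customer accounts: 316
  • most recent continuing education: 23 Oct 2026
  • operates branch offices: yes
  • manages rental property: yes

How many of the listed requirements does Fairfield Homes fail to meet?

4

1. condition 'operates branch offices' holds; transaction file checklist present → met
2. trust-account reconciliation 821 days ago vs limit 730 → not met
3. condition 'holds client earnest money' holds; trust account balance $90,000 ≥ $55,000 → met
4. licensed associate brokers 14 ≥ 8 → met
5. days trust account out of balance 15 > 9 → not met
6. broker supervision audit 38 days ago vs limit 60 → met
7. unresolved consumer complaints 4 ≤ 4 → met
8. condition 'manages rental property' holds; advertising compliance review 343 days ago vs limit 270 → not met
9. errors-and-omissions renewal 89 days ago vs limit 120 → met
10. continuing education 42 days ago vs limit 45 → met
11. fair-housing poster present → met
12. fair-housing training 582 days ago vs limit 540 → not met
Not met: 4 of 12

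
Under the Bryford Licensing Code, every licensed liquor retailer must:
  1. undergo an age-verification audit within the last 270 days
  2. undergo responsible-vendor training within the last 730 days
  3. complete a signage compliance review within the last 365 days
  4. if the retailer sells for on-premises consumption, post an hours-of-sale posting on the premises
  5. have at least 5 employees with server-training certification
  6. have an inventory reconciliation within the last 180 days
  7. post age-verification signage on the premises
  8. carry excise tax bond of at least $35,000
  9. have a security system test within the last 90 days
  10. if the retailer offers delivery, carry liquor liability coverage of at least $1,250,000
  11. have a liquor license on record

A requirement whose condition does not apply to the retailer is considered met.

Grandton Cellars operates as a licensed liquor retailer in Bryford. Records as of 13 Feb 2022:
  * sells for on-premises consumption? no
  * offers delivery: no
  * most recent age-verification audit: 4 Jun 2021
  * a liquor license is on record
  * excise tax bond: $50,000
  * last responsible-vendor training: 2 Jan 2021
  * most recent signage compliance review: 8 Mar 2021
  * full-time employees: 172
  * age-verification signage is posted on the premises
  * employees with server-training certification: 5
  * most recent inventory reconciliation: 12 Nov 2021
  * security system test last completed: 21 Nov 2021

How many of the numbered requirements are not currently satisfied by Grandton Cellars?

0

1. age-verification audit 254 days ago vs limit 270 → met
2. responsible-vendor training 407 days ago vs limit 730 → met
3. signage compliance review 342 days ago vs limit 365 → met
4. condition 'sells for on-premises consumption' does not hold → requirement n/a → met
5. employees with server-training certification 5 ≥ 5 → met
6. inventory reconciliation 93 days ago vs limit 180 → met
7. age-verification signage present → met
8. excise tax bond $50,000 ≥ $35,000 → met
9. security system test 84 days ago vs limit 90 → met
10. condition 'offers delivery' does not hold → requirement n/a → met
11. liquor license present → met
Not met: 0 of 11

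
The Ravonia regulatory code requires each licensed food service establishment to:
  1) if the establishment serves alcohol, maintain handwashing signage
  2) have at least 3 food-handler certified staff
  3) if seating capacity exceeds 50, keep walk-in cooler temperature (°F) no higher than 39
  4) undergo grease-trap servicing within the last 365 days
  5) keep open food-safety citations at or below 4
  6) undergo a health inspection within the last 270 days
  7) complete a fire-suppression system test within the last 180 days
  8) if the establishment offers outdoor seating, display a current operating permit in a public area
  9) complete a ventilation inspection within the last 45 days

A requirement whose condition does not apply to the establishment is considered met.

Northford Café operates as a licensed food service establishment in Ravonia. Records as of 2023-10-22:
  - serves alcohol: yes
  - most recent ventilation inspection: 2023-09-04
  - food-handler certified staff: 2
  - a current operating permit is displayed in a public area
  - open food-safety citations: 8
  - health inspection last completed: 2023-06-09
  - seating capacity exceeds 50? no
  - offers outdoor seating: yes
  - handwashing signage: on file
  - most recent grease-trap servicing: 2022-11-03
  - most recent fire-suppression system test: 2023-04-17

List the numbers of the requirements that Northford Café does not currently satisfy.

1. condition 'serves alcohol' holds; handwashing signage present → met
2. food-handler certified staff 2 < 3 → not met
3. condition 'seating capacity exceeds 50' does not hold → requirement n/a → met
4. grease-trap servicing 353 days ago vs limit 365 → met
5. open food-safety citations 8 > 4 → not met
6. health inspection 135 days ago vs limit 270 → met
7. fire-suppression system test 188 days ago vs limit 180 → not met
8. condition 'offers outdoor seating' holds; current operating permit present → met
9. ventilation inspection 48 days ago vs limit 45 → not met
Not met: 2, 5, 7, 9

2, 5, 7, 9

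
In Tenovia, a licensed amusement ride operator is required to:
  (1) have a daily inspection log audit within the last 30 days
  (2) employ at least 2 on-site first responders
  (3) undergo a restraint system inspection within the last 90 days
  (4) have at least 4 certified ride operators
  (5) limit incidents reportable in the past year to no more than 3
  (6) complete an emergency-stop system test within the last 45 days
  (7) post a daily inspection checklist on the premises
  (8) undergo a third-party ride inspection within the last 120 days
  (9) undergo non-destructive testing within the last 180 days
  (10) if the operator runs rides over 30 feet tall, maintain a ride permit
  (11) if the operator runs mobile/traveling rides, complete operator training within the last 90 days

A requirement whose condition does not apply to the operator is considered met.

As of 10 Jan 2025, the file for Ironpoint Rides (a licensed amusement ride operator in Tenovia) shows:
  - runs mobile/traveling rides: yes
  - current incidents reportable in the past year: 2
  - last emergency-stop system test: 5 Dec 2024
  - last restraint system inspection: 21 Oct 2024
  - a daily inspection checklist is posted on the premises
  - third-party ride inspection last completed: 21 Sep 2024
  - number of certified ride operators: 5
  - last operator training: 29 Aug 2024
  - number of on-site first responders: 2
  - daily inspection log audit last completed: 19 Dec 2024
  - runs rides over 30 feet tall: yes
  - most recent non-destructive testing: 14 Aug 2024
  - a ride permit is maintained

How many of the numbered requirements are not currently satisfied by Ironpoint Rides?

1. daily inspection log audit 22 days ago vs limit 30 → met
2. on-site first responders 2 ≥ 2 → met
3. restraint system inspection 81 days ago vs limit 90 → met
4. certified ride operators 5 ≥ 4 → met
5. incidents reportable in the past year 2 ≤ 3 → met
6. emergency-stop system test 36 days ago vs limit 45 → met
7. daily inspection checklist present → met
8. third-party ride inspection 111 days ago vs limit 120 → met
9. non-destructive testing 149 days ago vs limit 180 → met
10. condition 'runs rides over 30 feet tall' holds; ride permit present → met
11. condition 'runs mobile/traveling rides' holds; operator training 134 days ago vs limit 90 → not met
Not met: 1 of 11

1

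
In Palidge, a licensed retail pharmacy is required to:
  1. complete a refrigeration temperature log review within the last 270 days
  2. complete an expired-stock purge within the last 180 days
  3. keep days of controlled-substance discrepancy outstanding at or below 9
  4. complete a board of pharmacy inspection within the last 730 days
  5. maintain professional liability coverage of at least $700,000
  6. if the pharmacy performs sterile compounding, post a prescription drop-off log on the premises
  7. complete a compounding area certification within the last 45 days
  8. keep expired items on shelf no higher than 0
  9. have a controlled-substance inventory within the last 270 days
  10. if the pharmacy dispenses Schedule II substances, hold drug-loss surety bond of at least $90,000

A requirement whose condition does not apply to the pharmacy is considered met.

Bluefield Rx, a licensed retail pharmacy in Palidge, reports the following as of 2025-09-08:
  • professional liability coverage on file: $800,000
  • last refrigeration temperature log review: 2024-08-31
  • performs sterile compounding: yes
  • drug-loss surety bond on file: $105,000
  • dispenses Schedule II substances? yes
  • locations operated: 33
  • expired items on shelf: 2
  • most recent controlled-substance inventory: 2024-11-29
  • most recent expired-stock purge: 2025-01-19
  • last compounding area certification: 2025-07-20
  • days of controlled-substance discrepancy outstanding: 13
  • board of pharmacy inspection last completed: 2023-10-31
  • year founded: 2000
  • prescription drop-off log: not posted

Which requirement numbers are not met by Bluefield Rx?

1. refrigeration temperature log review 373 days ago vs limit 270 → not met
2. expired-stock purge 232 days ago vs limit 180 → not met
3. days of controlled-substance discrepancy outstanding 13 > 9 → not met
4. board of pharmacy inspection 678 days ago vs limit 730 → met
5. professional liability coverage $800,000 ≥ $700,000 → met
6. condition 'performs sterile compounding' holds; prescription drop-off log absent → not met
7. compounding area certification 50 days ago vs limit 45 → not met
8. expired items on shelf 2 > 0 → not met
9. controlled-substance inventory 283 days ago vs limit 270 → not met
10. condition 'dispenses Schedule II substances' holds; drug-loss surety bond $105,000 ≥ $90,000 → met
Not met: 1, 2, 3, 6, 7, 8, 9

1, 2, 3, 6, 7, 8, 9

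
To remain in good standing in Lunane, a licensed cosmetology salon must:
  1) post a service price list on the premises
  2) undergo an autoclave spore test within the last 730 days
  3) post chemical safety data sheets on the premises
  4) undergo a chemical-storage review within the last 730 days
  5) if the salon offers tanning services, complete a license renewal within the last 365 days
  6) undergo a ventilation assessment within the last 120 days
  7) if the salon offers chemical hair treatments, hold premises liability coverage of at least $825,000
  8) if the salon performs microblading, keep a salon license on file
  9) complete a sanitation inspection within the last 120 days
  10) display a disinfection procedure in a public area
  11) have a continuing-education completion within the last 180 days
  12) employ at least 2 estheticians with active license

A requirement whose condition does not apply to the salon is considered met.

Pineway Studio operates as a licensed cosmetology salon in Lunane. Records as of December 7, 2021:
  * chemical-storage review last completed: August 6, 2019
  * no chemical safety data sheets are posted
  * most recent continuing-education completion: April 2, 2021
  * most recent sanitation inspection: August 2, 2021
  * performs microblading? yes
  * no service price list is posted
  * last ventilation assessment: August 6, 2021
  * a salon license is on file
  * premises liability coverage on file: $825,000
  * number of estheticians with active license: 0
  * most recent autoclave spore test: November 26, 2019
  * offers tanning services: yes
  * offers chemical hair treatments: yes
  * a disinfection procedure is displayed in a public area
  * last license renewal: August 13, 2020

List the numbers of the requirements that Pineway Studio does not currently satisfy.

1. service price list absent → not met
2. autoclave spore test 742 days ago vs limit 730 → not met
3. chemical safety data sheets absent → not met
4. chemical-storage review 854 days ago vs limit 730 → not met
5. condition 'offers tanning services' holds; license renewal 481 days ago vs limit 365 → not met
6. ventilation assessment 123 days ago vs limit 120 → not met
7. condition 'offers chemical hair treatments' holds; premises liability coverage $825,000 ≥ $825,000 → met
8. condition 'performs microblading' holds; salon license present → met
9. sanitation inspection 127 days ago vs limit 120 → not met
10. disinfection procedure present → met
11. continuing-education completion 249 days ago vs limit 180 → not met
12. estheticians with active license 0 < 2 → not met
Not met: 1, 2, 3, 4, 5, 6, 9, 11, 12

1, 2, 3, 4, 5, 6, 9, 11, 12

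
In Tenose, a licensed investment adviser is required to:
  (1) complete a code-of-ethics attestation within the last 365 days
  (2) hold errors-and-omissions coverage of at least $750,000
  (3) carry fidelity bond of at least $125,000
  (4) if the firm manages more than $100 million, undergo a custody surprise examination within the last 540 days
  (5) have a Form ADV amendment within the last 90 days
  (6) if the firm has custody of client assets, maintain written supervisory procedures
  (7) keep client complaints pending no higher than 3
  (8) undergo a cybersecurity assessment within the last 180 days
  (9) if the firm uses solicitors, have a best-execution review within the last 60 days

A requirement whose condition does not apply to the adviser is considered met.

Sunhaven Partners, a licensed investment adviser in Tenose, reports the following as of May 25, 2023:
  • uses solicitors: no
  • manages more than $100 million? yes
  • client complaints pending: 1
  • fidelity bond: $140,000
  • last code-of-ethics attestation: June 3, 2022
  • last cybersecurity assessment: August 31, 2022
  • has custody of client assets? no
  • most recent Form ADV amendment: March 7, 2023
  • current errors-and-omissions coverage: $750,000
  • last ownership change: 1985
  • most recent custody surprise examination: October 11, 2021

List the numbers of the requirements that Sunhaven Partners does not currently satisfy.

1. code-of-ethics attestation 356 days ago vs limit 365 → met
2. errors-and-omissions coverage $750,000 ≥ $750,000 → met
3. fidelity bond $140,000 ≥ $125,000 → met
4. condition 'manages more than $100 million' holds; custody surprise examination 591 days ago vs limit 540 → not met
5. Form ADV amendment 79 days ago vs limit 90 → met
6. condition 'has custody of client assets' does not hold → requirement n/a → met
7. client complaints pending 1 ≤ 3 → met
8. cybersecurity assessment 267 days ago vs limit 180 → not met
9. condition 'uses solicitors' does not hold → requirement n/a → met
Not met: 4, 8

4, 8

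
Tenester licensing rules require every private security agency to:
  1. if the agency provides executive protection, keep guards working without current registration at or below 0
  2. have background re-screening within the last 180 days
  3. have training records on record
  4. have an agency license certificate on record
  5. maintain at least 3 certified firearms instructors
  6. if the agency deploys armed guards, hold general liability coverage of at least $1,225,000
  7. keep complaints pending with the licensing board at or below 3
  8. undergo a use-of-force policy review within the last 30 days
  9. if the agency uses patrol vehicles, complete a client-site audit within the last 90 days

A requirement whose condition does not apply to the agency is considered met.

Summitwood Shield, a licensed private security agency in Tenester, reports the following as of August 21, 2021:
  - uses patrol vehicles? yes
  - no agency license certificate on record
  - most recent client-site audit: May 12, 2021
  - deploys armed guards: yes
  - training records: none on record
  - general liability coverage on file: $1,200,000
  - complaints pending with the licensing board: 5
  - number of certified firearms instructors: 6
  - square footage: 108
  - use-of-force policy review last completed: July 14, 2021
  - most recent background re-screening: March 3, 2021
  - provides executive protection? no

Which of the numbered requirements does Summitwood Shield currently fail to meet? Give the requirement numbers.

3, 4, 6, 7, 8, 9

1. condition 'provides executive protection' does not hold → requirement n/a → met
2. background re-screening 171 days ago vs limit 180 → met
3. training records absent → not met
4. agency license certificate absent → not met
5. certified firearms instructors 6 ≥ 3 → met
6. condition 'deploys armed guards' holds; general liability coverage $1,200,000 < $1,225,000 → not met
7. complaints pending with the licensing board 5 > 3 → not met
8. use-of-force policy review 38 days ago vs limit 30 → not met
9. condition 'uses patrol vehicles' holds; client-site audit 101 days ago vs limit 90 → not met
Not met: 3, 4, 6, 7, 8, 9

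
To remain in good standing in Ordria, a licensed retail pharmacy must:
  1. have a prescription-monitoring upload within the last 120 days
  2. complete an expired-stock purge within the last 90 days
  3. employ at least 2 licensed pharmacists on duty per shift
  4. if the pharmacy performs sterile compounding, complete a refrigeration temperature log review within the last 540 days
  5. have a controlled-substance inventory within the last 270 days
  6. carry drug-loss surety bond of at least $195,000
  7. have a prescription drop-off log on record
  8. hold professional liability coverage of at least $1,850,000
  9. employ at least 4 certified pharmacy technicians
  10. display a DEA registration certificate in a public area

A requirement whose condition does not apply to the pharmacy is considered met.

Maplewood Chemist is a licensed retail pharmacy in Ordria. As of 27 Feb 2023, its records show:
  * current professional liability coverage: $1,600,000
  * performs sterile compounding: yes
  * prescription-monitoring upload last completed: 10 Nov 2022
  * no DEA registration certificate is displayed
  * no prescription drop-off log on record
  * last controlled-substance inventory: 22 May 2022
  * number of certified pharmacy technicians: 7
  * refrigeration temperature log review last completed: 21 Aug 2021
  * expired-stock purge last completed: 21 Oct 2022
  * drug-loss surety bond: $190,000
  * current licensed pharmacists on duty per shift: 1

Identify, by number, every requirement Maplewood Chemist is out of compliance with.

1. prescription-monitoring upload 109 days ago vs limit 120 → met
2. expired-stock purge 129 days ago vs limit 90 → not met
3. licensed pharmacists on duty per shift 1 < 2 → not met
4. condition 'performs sterile compounding' holds; refrigeration temperature log review 555 days ago vs limit 540 → not met
5. controlled-substance inventory 281 days ago vs limit 270 → not met
6. drug-loss surety bond $190,000 < $195,000 → not met
7. prescription drop-off log absent → not met
8. professional liability coverage $1,600,000 < $1,850,000 → not met
9. certified pharmacy technicians 7 ≥ 4 → met
10. DEA registration certificate absent → not met
Not met: 2, 3, 4, 5, 6, 7, 8, 10

2, 3, 4, 5, 6, 7, 8, 10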